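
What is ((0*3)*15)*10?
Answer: 0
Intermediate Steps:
((0*3)*15)*10 = (0*15)*10 = 0*10 = 0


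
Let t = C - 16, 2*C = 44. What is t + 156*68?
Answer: 10614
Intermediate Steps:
C = 22 (C = (1/2)*44 = 22)
t = 6 (t = 22 - 16 = 6)
t + 156*68 = 6 + 156*68 = 6 + 10608 = 10614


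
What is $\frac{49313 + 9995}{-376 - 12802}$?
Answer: $- \frac{29654}{6589} \approx -4.5005$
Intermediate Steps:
$\frac{49313 + 9995}{-376 - 12802} = \frac{59308}{-13178} = 59308 \left(- \frac{1}{13178}\right) = - \frac{29654}{6589}$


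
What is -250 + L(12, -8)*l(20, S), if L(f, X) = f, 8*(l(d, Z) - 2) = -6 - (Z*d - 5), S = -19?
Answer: 685/2 ≈ 342.50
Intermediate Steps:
l(d, Z) = 15/8 - Z*d/8 (l(d, Z) = 2 + (-6 - (Z*d - 5))/8 = 2 + (-6 - (-5 + Z*d))/8 = 2 + (-6 + (5 - Z*d))/8 = 2 + (-1 - Z*d)/8 = 2 + (-⅛ - Z*d/8) = 15/8 - Z*d/8)
-250 + L(12, -8)*l(20, S) = -250 + 12*(15/8 - ⅛*(-19)*20) = -250 + 12*(15/8 + 95/2) = -250 + 12*(395/8) = -250 + 1185/2 = 685/2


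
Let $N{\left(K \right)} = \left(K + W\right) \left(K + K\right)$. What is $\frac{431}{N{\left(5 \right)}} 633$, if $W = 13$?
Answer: $\frac{90941}{60} \approx 1515.7$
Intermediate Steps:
$N{\left(K \right)} = 2 K \left(13 + K\right)$ ($N{\left(K \right)} = \left(K + 13\right) \left(K + K\right) = \left(13 + K\right) 2 K = 2 K \left(13 + K\right)$)
$\frac{431}{N{\left(5 \right)}} 633 = \frac{431}{2 \cdot 5 \left(13 + 5\right)} 633 = \frac{431}{2 \cdot 5 \cdot 18} \cdot 633 = \frac{431}{180} \cdot 633 = \frac{90941}{60}$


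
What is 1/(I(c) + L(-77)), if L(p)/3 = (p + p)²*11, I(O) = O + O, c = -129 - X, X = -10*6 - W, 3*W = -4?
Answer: 3/2347462 ≈ 1.2780e-6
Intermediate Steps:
W = -4/3 (W = (⅓)*(-4) = -4/3 ≈ -1.3333)
X = -176/3 (X = -10*6 - 1*(-4/3) = -60 + 4/3 = -176/3 ≈ -58.667)
c = -211/3 (c = -129 - 1*(-176/3) = -129 + 176/3 = -211/3 ≈ -70.333)
I(O) = 2*O
L(p) = 132*p² (L(p) = 3*((p + p)²*11) = 3*((2*p)²*11) = 3*((4*p²)*11) = 3*(44*p²) = 132*p²)
1/(I(c) + L(-77)) = 1/(2*(-211/3) + 132*(-77)²) = 1/(-422/3 + 132*5929) = 1/(-422/3 + 782628) = 1/(2347462/3) = 3/2347462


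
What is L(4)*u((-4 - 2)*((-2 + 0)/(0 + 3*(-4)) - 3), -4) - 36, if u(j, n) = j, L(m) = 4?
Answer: 32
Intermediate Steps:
L(4)*u((-4 - 2)*((-2 + 0)/(0 + 3*(-4)) - 3), -4) - 36 = 4*((-4 - 2)*((-2 + 0)/(0 + 3*(-4)) - 3)) - 36 = 4*(-6*(-2/(0 - 12) - 3)) - 36 = 4*(-6*(-2/(-12) - 3)) - 36 = 4*(-6*(-2*(-1/12) - 3)) - 36 = 4*(-6*(⅙ - 3)) - 36 = 4*(-6*(-17/6)) - 36 = 4*17 - 36 = 68 - 36 = 32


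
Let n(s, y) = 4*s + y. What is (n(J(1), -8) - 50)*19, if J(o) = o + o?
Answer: -950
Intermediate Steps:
J(o) = 2*o
n(s, y) = y + 4*s
(n(J(1), -8) - 50)*19 = ((-8 + 4*(2*1)) - 50)*19 = ((-8 + 4*2) - 50)*19 = ((-8 + 8) - 50)*19 = (0 - 50)*19 = -50*19 = -950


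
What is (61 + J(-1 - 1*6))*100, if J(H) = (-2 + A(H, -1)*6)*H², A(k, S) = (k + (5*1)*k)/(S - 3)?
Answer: 305000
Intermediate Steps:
A(k, S) = 6*k/(-3 + S) (A(k, S) = (k + 5*k)/(-3 + S) = (6*k)/(-3 + S) = 6*k/(-3 + S))
J(H) = H²*(-2 - 9*H) (J(H) = (-2 + (6*H/(-3 - 1))*6)*H² = (-2 + (6*H/(-4))*6)*H² = (-2 + (6*H*(-¼))*6)*H² = (-2 - 3*H/2*6)*H² = (-2 - 9*H)*H² = H²*(-2 - 9*H))
(61 + J(-1 - 1*6))*100 = (61 + (-1 - 1*6)²*(-2 - 9*(-1 - 1*6)))*100 = (61 + (-1 - 6)²*(-2 - 9*(-1 - 6)))*100 = (61 + (-7)²*(-2 - 9*(-7)))*100 = (61 + 49*(-2 + 63))*100 = (61 + 49*61)*100 = (61 + 2989)*100 = 3050*100 = 305000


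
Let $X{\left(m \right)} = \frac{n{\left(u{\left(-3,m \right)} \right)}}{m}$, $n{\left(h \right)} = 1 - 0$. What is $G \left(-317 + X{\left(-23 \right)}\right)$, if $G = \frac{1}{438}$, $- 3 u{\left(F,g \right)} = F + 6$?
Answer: $- \frac{3646}{5037} \approx -0.72384$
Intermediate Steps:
$u{\left(F,g \right)} = -2 - \frac{F}{3}$ ($u{\left(F,g \right)} = - \frac{F + 6}{3} = - \frac{6 + F}{3} = -2 - \frac{F}{3}$)
$G = \frac{1}{438} \approx 0.0022831$
$n{\left(h \right)} = 1$ ($n{\left(h \right)} = 1 + 0 = 1$)
$X{\left(m \right)} = \frac{1}{m}$ ($X{\left(m \right)} = 1 \frac{1}{m} = \frac{1}{m}$)
$G \left(-317 + X{\left(-23 \right)}\right) = \frac{-317 + \frac{1}{-23}}{438} = \frac{-317 - \frac{1}{23}}{438} = \frac{1}{438} \left(- \frac{7292}{23}\right) = - \frac{3646}{5037}$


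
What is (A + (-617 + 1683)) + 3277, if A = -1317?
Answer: 3026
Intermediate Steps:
(A + (-617 + 1683)) + 3277 = (-1317 + (-617 + 1683)) + 3277 = (-1317 + 1066) + 3277 = -251 + 3277 = 3026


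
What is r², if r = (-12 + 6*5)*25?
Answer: 202500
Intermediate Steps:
r = 450 (r = (-12 + 30)*25 = 18*25 = 450)
r² = 450² = 202500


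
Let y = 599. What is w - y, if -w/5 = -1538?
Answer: 7091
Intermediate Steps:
w = 7690 (w = -5*(-1538) = 7690)
w - y = 7690 - 1*599 = 7690 - 599 = 7091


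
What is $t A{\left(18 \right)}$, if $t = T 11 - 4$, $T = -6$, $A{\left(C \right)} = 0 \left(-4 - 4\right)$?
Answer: $0$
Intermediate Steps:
$A{\left(C \right)} = 0$ ($A{\left(C \right)} = 0 \left(-8\right) = 0$)
$t = -70$ ($t = \left(-6\right) 11 - 4 = -66 - 4 = -70$)
$t A{\left(18 \right)} = \left(-70\right) 0 = 0$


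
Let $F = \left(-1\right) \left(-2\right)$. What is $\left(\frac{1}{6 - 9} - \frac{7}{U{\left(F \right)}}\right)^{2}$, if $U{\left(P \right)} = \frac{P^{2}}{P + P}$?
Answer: $\frac{484}{9} \approx 53.778$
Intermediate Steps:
$F = 2$
$U{\left(P \right)} = \frac{P}{2}$ ($U{\left(P \right)} = \frac{P^{2}}{2 P} = \frac{1}{2 P} P^{2} = \frac{P}{2}$)
$\left(\frac{1}{6 - 9} - \frac{7}{U{\left(F \right)}}\right)^{2} = \left(\frac{1}{6 - 9} - \frac{7}{\frac{1}{2} \cdot 2}\right)^{2} = \left(\frac{1}{-3} - \frac{7}{1}\right)^{2} = \left(- \frac{1}{3} - 7\right)^{2} = \left(- \frac{22}{3}\right)^{2} = \frac{484}{9}$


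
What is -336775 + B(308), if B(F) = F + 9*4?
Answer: -336431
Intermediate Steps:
B(F) = 36 + F (B(F) = F + 36 = 36 + F)
-336775 + B(308) = -336775 + (36 + 308) = -336775 + 344 = -336431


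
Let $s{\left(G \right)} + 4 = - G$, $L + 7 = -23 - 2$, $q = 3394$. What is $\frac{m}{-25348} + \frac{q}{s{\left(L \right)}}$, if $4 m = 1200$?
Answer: $\frac{10752839}{88718} \approx 121.2$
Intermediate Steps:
$m = 300$ ($m = \frac{1}{4} \cdot 1200 = 300$)
$L = -32$ ($L = -7 - 25 = -32$)
$s{\left(G \right)} = -4 - G$
$\frac{m}{-25348} + \frac{q}{s{\left(L \right)}} = \frac{300}{-25348} + \frac{3394}{-4 - -32} = 300 \left(- \frac{1}{25348}\right) + \frac{3394}{-4 + 32} = - \frac{75}{6337} + \frac{3394}{28} = - \frac{75}{6337} + 3394 \cdot \frac{1}{28} = - \frac{75}{6337} + \frac{1697}{14} = \frac{10752839}{88718}$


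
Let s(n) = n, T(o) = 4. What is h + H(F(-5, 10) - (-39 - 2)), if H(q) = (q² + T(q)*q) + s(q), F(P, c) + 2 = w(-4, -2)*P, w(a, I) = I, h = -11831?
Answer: -9185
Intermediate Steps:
F(P, c) = -2 - 2*P
H(q) = q² + 5*q (H(q) = (q² + 4*q) + q = q² + 5*q)
h + H(F(-5, 10) - (-39 - 2)) = -11831 + ((-2 - 2*(-5)) - (-39 - 2))*(5 + ((-2 - 2*(-5)) - (-39 - 2))) = -11831 + ((-2 + 10) - 1*(-41))*(5 + ((-2 + 10) - 1*(-41))) = -11831 + (8 + 41)*(5 + (8 + 41)) = -11831 + 49*(5 + 49) = -11831 + 49*54 = -11831 + 2646 = -9185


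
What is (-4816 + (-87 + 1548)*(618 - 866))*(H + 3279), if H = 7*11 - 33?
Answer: -1220019512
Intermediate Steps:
H = 44 (H = 77 - 33 = 44)
(-4816 + (-87 + 1548)*(618 - 866))*(H + 3279) = (-4816 + (-87 + 1548)*(618 - 866))*(44 + 3279) = (-4816 + 1461*(-248))*3323 = (-4816 - 362328)*3323 = -367144*3323 = -1220019512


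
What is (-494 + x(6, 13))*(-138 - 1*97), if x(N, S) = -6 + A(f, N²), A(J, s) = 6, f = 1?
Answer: 116090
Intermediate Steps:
x(N, S) = 0 (x(N, S) = -6 + 6 = 0)
(-494 + x(6, 13))*(-138 - 1*97) = (-494 + 0)*(-138 - 1*97) = -494*(-138 - 97) = -494*(-235) = 116090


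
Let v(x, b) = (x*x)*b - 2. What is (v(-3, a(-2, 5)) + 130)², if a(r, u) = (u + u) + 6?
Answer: 73984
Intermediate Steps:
a(r, u) = 6 + 2*u (a(r, u) = 2*u + 6 = 6 + 2*u)
v(x, b) = -2 + b*x² (v(x, b) = x²*b - 2 = b*x² - 2 = -2 + b*x²)
(v(-3, a(-2, 5)) + 130)² = ((-2 + (6 + 2*5)*(-3)²) + 130)² = ((-2 + (6 + 10)*9) + 130)² = ((-2 + 16*9) + 130)² = ((-2 + 144) + 130)² = (142 + 130)² = 272² = 73984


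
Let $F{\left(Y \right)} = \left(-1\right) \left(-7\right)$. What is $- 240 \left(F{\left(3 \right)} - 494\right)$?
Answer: $116880$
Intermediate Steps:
$F{\left(Y \right)} = 7$
$- 240 \left(F{\left(3 \right)} - 494\right) = - 240 \left(7 - 494\right) = \left(-240\right) \left(-487\right) = 116880$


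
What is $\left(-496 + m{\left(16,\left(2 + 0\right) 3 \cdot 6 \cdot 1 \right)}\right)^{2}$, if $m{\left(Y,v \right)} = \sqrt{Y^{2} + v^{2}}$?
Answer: $247568 - 3968 \sqrt{97} \approx 2.0849 \cdot 10^{5}$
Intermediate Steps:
$\left(-496 + m{\left(16,\left(2 + 0\right) 3 \cdot 6 \cdot 1 \right)}\right)^{2} = \left(-496 + \sqrt{16^{2} + \left(\left(2 + 0\right) 3 \cdot 6 \cdot 1\right)^{2}}\right)^{2} = \left(-496 + \sqrt{256 + \left(2 \cdot 3 \cdot 6\right)^{2}}\right)^{2} = \left(-496 + \sqrt{256 + \left(6 \cdot 6\right)^{2}}\right)^{2} = \left(-496 + \sqrt{256 + 36^{2}}\right)^{2} = \left(-496 + \sqrt{256 + 1296}\right)^{2} = \left(-496 + \sqrt{1552}\right)^{2} = \left(-496 + 4 \sqrt{97}\right)^{2}$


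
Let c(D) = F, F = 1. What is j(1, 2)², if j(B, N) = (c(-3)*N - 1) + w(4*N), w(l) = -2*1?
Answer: 1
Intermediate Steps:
c(D) = 1
w(l) = -2
j(B, N) = -3 + N (j(B, N) = (1*N - 1) - 2 = (N - 1) - 2 = (-1 + N) - 2 = -3 + N)
j(1, 2)² = (-3 + 2)² = (-1)² = 1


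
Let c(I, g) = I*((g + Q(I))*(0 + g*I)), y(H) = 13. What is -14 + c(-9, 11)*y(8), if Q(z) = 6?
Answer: 196897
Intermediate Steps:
c(I, g) = g*I**2*(6 + g) (c(I, g) = I*((g + 6)*(0 + g*I)) = I*((6 + g)*(0 + I*g)) = I*((6 + g)*(I*g)) = I*(I*g*(6 + g)) = g*I**2*(6 + g))
-14 + c(-9, 11)*y(8) = -14 + (11*(-9)**2*(6 + 11))*13 = -14 + (11*81*17)*13 = -14 + 15147*13 = -14 + 196911 = 196897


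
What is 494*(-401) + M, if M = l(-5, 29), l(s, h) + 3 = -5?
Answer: -198102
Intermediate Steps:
l(s, h) = -8 (l(s, h) = -3 - 5 = -8)
M = -8
494*(-401) + M = 494*(-401) - 8 = -198094 - 8 = -198102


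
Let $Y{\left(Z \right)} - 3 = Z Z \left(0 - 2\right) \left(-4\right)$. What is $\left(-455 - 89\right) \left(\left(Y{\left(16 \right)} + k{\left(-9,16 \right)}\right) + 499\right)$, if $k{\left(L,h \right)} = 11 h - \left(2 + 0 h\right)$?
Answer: $-1481856$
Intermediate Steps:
$k{\left(L,h \right)} = -2 + 11 h$ ($k{\left(L,h \right)} = 11 h + \left(-2 + 0\right) = 11 h - 2 = -2 + 11 h$)
$Y{\left(Z \right)} = 3 + 8 Z^{2}$ ($Y{\left(Z \right)} = 3 + Z Z \left(0 - 2\right) \left(-4\right) = 3 + Z^{2} \left(\left(-2\right) \left(-4\right)\right) = 3 + Z^{2} \cdot 8 = 3 + 8 Z^{2}$)
$\left(-455 - 89\right) \left(\left(Y{\left(16 \right)} + k{\left(-9,16 \right)}\right) + 499\right) = \left(-455 - 89\right) \left(\left(\left(3 + 8 \cdot 16^{2}\right) + \left(-2 + 11 \cdot 16\right)\right) + 499\right) = - 544 \left(\left(\left(3 + 8 \cdot 256\right) + \left(-2 + 176\right)\right) + 499\right) = - 544 \left(\left(\left(3 + 2048\right) + 174\right) + 499\right) = - 544 \left(\left(2051 + 174\right) + 499\right) = - 544 \left(2225 + 499\right) = \left(-544\right) 2724 = -1481856$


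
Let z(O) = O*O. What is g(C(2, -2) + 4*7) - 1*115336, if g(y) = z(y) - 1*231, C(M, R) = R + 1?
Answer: -114838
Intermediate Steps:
z(O) = O²
C(M, R) = 1 + R
g(y) = -231 + y² (g(y) = y² - 1*231 = y² - 231 = -231 + y²)
g(C(2, -2) + 4*7) - 1*115336 = (-231 + ((1 - 2) + 4*7)²) - 1*115336 = (-231 + (-1 + 28)²) - 115336 = (-231 + 27²) - 115336 = (-231 + 729) - 115336 = 498 - 115336 = -114838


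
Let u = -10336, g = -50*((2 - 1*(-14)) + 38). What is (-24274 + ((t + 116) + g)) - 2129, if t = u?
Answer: -39323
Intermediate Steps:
g = -2700 (g = -50*((2 + 14) + 38) = -50*(16 + 38) = -50*54 = -2700)
t = -10336
(-24274 + ((t + 116) + g)) - 2129 = (-24274 + ((-10336 + 116) - 2700)) - 2129 = (-24274 + (-10220 - 2700)) - 2129 = (-24274 - 12920) - 2129 = -37194 - 2129 = -39323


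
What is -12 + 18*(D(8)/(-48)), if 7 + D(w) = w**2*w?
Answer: -1611/8 ≈ -201.38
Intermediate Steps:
D(w) = -7 + w**3 (D(w) = -7 + w**2*w = -7 + w**3)
-12 + 18*(D(8)/(-48)) = -12 + 18*((-7 + 8**3)/(-48)) = -12 + 18*((-7 + 512)*(-1/48)) = -12 + 18*(505*(-1/48)) = -12 + 18*(-505/48) = -12 - 1515/8 = -1611/8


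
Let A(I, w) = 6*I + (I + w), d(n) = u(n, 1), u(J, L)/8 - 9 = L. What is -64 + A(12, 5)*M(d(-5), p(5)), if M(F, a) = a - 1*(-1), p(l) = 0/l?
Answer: 25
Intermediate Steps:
p(l) = 0
u(J, L) = 72 + 8*L
d(n) = 80 (d(n) = 72 + 8*1 = 72 + 8 = 80)
M(F, a) = 1 + a (M(F, a) = a + 1 = 1 + a)
A(I, w) = w + 7*I
-64 + A(12, 5)*M(d(-5), p(5)) = -64 + (5 + 7*12)*(1 + 0) = -64 + (5 + 84)*1 = -64 + 89*1 = -64 + 89 = 25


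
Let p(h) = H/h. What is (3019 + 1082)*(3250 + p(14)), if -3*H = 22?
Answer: 93282713/7 ≈ 1.3326e+7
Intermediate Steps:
H = -22/3 (H = -⅓*22 = -22/3 ≈ -7.3333)
p(h) = -22/(3*h)
(3019 + 1082)*(3250 + p(14)) = (3019 + 1082)*(3250 - 22/3/14) = 4101*(3250 - 22/3*1/14) = 4101*(3250 - 11/21) = 4101*(68239/21) = 93282713/7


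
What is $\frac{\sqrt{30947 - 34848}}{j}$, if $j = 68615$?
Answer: $\frac{i \sqrt{3901}}{68615} \approx 0.00091027 i$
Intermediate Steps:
$\frac{\sqrt{30947 - 34848}}{j} = \frac{\sqrt{30947 - 34848}}{68615} = \sqrt{-3901} \cdot \frac{1}{68615} = i \sqrt{3901} \cdot \frac{1}{68615} = \frac{i \sqrt{3901}}{68615}$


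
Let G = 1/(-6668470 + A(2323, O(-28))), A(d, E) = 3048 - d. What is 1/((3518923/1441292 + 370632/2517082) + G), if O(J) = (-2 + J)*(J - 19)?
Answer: 12094789849019178140/31310417424776143203 ≈ 0.38629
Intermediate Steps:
O(J) = (-19 + J)*(-2 + J) (O(J) = (-2 + J)*(-19 + J) = (-19 + J)*(-2 + J))
G = -1/6667745 (G = 1/(-6668470 + (3048 - 1*2323)) = 1/(-6668470 + (3048 - 2323)) = 1/(-6668470 + 725) = 1/(-6667745) = -1/6667745 ≈ -1.4998e-7)
1/((3518923/1441292 + 370632/2517082) + G) = 1/((3518923/1441292 + 370632/2517082) - 1/6667745) = 1/((3518923*(1/1441292) + 370632*(1/2517082)) - 1/6667745) = 1/((3518923/1441292 + 185316/1258541) - 1/6667745) = 1/(4695803339615/1813925074972 - 1/6667745) = 1/(31310417424776143203/12094789849019178140) = 12094789849019178140/31310417424776143203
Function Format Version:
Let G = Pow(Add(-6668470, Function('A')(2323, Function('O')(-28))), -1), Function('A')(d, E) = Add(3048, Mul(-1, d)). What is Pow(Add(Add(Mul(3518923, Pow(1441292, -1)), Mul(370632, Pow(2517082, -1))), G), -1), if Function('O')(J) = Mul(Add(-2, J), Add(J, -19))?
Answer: Rational(12094789849019178140, 31310417424776143203) ≈ 0.38629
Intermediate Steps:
Function('O')(J) = Mul(Add(-19, J), Add(-2, J)) (Function('O')(J) = Mul(Add(-2, J), Add(-19, J)) = Mul(Add(-19, J), Add(-2, J)))
G = Rational(-1, 6667745) (G = Pow(Add(-6668470, Add(3048, Mul(-1, 2323))), -1) = Pow(Add(-6668470, Add(3048, -2323)), -1) = Pow(Add(-6668470, 725), -1) = Pow(-6667745, -1) = Rational(-1, 6667745) ≈ -1.4998e-7)
Pow(Add(Add(Mul(3518923, Pow(1441292, -1)), Mul(370632, Pow(2517082, -1))), G), -1) = Pow(Add(Add(Mul(3518923, Pow(1441292, -1)), Mul(370632, Pow(2517082, -1))), Rational(-1, 6667745)), -1) = Pow(Add(Add(Mul(3518923, Rational(1, 1441292)), Mul(370632, Rational(1, 2517082))), Rational(-1, 6667745)), -1) = Pow(Add(Add(Rational(3518923, 1441292), Rational(185316, 1258541)), Rational(-1, 6667745)), -1) = Pow(Add(Rational(4695803339615, 1813925074972), Rational(-1, 6667745)), -1) = Pow(Rational(31310417424776143203, 12094789849019178140), -1) = Rational(12094789849019178140, 31310417424776143203)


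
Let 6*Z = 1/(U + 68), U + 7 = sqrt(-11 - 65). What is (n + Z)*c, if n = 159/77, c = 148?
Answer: 268400590/877107 - 148*I*sqrt(19)/11391 ≈ 306.01 - 0.056634*I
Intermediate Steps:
U = -7 + 2*I*sqrt(19) (U = -7 + sqrt(-11 - 65) = -7 + sqrt(-76) = -7 + 2*I*sqrt(19) ≈ -7.0 + 8.7178*I)
n = 159/77 (n = 159*(1/77) = 159/77 ≈ 2.0649)
Z = 1/(6*(61 + 2*I*sqrt(19))) (Z = 1/(6*((-7 + 2*I*sqrt(19)) + 68)) = 1/(6*(61 + 2*I*sqrt(19))) ≈ 0.0026776 - 0.00038266*I)
(n + Z)*c = (159/77 + (61/22782 - I*sqrt(19)/11391))*148 = (3627035/1754214 - I*sqrt(19)/11391)*148 = 268400590/877107 - 148*I*sqrt(19)/11391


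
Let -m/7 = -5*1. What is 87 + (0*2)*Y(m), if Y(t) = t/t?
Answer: 87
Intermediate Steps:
m = 35 (m = -(-35) = -7*(-5) = 35)
Y(t) = 1
87 + (0*2)*Y(m) = 87 + (0*2)*1 = 87 + 0*1 = 87 + 0 = 87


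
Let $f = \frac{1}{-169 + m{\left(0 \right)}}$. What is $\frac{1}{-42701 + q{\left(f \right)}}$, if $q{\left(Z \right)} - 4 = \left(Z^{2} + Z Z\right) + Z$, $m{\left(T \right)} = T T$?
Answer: $- \frac{28561}{1219469184} \approx -2.3421 \cdot 10^{-5}$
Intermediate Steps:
$m{\left(T \right)} = T^{2}$
$f = - \frac{1}{169}$ ($f = \frac{1}{-169 + 0^{2}} = \frac{1}{-169 + 0} = \frac{1}{-169} = - \frac{1}{169} \approx -0.0059172$)
$q{\left(Z \right)} = 4 + Z + 2 Z^{2}$ ($q{\left(Z \right)} = 4 + \left(\left(Z^{2} + Z Z\right) + Z\right) = 4 + \left(\left(Z^{2} + Z^{2}\right) + Z\right) = 4 + \left(2 Z^{2} + Z\right) = 4 + \left(Z + 2 Z^{2}\right) = 4 + Z + 2 Z^{2}$)
$\frac{1}{-42701 + q{\left(f \right)}} = \frac{1}{-42701 + \left(4 - \frac{1}{169} + 2 \left(- \frac{1}{169}\right)^{2}\right)} = \frac{1}{-42701 + \left(4 - \frac{1}{169} + 2 \cdot \frac{1}{28561}\right)} = \frac{1}{-42701 + \left(4 - \frac{1}{169} + \frac{2}{28561}\right)} = \frac{1}{-42701 + \frac{114077}{28561}} = \frac{1}{- \frac{1219469184}{28561}} = - \frac{28561}{1219469184}$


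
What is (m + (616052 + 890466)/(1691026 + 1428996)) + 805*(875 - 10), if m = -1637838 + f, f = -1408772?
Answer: -3666469699876/1560011 ≈ -2.3503e+6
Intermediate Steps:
m = -3046610 (m = -1637838 - 1408772 = -3046610)
(m + (616052 + 890466)/(1691026 + 1428996)) + 805*(875 - 10) = (-3046610 + (616052 + 890466)/(1691026 + 1428996)) + 805*(875 - 10) = (-3046610 + 1506518/3120022) + 805*865 = (-3046610 + 1506518*(1/3120022)) + 696325 = (-3046610 + 753259/1560011) + 696325 = -4752744359451/1560011 + 696325 = -3666469699876/1560011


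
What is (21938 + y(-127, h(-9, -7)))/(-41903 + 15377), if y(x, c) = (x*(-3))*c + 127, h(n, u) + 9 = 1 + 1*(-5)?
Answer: -2852/4421 ≈ -0.64510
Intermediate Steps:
h(n, u) = -13 (h(n, u) = -9 + (1 + 1*(-5)) = -9 + (1 - 5) = -9 - 4 = -13)
y(x, c) = 127 - 3*c*x (y(x, c) = (-3*x)*c + 127 = -3*c*x + 127 = 127 - 3*c*x)
(21938 + y(-127, h(-9, -7)))/(-41903 + 15377) = (21938 + (127 - 3*(-13)*(-127)))/(-41903 + 15377) = (21938 + (127 - 4953))/(-26526) = (21938 - 4826)*(-1/26526) = 17112*(-1/26526) = -2852/4421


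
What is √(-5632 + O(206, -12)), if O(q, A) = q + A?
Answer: I*√5438 ≈ 73.743*I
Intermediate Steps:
O(q, A) = A + q
√(-5632 + O(206, -12)) = √(-5632 + (-12 + 206)) = √(-5632 + 194) = √(-5438) = I*√5438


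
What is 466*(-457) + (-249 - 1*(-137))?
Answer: -213074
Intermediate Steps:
466*(-457) + (-249 - 1*(-137)) = -212962 + (-249 + 137) = -212962 - 112 = -213074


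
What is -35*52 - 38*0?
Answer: -1820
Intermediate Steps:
-35*52 - 38*0 = -1820 + 0 = -1820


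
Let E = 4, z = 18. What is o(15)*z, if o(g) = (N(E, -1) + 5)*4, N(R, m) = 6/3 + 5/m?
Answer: 144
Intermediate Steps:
N(R, m) = 2 + 5/m (N(R, m) = 6*(⅓) + 5/m = 2 + 5/m)
o(g) = 8 (o(g) = ((2 + 5/(-1)) + 5)*4 = ((2 + 5*(-1)) + 5)*4 = ((2 - 5) + 5)*4 = (-3 + 5)*4 = 2*4 = 8)
o(15)*z = 8*18 = 144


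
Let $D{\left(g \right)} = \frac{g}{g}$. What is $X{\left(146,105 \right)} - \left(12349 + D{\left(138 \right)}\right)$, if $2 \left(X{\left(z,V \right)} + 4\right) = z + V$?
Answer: $- \frac{24457}{2} \approx -12229.0$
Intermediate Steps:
$D{\left(g \right)} = 1$
$X{\left(z,V \right)} = -4 + \frac{V}{2} + \frac{z}{2}$ ($X{\left(z,V \right)} = -4 + \frac{z + V}{2} = -4 + \frac{V + z}{2} = -4 + \left(\frac{V}{2} + \frac{z}{2}\right) = -4 + \frac{V}{2} + \frac{z}{2}$)
$X{\left(146,105 \right)} - \left(12349 + D{\left(138 \right)}\right) = \left(-4 + \frac{1}{2} \cdot 105 + \frac{1}{2} \cdot 146\right) - \left(12349 + 1\right) = \left(-4 + \frac{105}{2} + 73\right) - 12350 = \frac{243}{2} - 12350 = - \frac{24457}{2}$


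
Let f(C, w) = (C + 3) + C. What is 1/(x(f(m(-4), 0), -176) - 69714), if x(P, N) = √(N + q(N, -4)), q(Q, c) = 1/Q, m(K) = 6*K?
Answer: -12269664/855367387073 - 4*I*√340747/855367387073 ≈ -1.4344e-5 - 2.7298e-9*I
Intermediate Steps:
f(C, w) = 3 + 2*C (f(C, w) = (3 + C) + C = 3 + 2*C)
x(P, N) = √(N + 1/N)
1/(x(f(m(-4), 0), -176) - 69714) = 1/(√(-176 + 1/(-176)) - 69714) = 1/(√(-176 - 1/176) - 69714) = 1/(√(-30977/176) - 69714) = 1/(I*√340747/44 - 69714) = 1/(-69714 + I*√340747/44)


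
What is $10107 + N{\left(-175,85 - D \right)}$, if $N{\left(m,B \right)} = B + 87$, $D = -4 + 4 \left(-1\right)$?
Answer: $10287$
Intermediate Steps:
$D = -8$ ($D = -4 - 4 = -8$)
$N{\left(m,B \right)} = 87 + B$
$10107 + N{\left(-175,85 - D \right)} = 10107 + \left(87 + \left(85 - -8\right)\right) = 10107 + \left(87 + \left(85 + 8\right)\right) = 10107 + \left(87 + 93\right) = 10107 + 180 = 10287$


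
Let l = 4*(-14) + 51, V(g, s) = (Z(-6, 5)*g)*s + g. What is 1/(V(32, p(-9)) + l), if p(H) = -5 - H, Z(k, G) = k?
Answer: -1/741 ≈ -0.0013495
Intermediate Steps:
V(g, s) = g - 6*g*s (V(g, s) = (-6*g)*s + g = -6*g*s + g = g - 6*g*s)
l = -5 (l = -56 + 51 = -5)
1/(V(32, p(-9)) + l) = 1/(32*(1 - 6*(-5 - 1*(-9))) - 5) = 1/(32*(1 - 6*(-5 + 9)) - 5) = 1/(32*(1 - 6*4) - 5) = 1/(32*(1 - 24) - 5) = 1/(32*(-23) - 5) = 1/(-736 - 5) = 1/(-741) = -1/741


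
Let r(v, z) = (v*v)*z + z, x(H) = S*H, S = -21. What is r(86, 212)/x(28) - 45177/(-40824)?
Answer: -253937155/95256 ≈ -2665.8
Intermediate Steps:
x(H) = -21*H
r(v, z) = z + z*v**2 (r(v, z) = v**2*z + z = z*v**2 + z = z + z*v**2)
r(86, 212)/x(28) - 45177/(-40824) = (212*(1 + 86**2))/((-21*28)) - 45177/(-40824) = (212*(1 + 7396))/(-588) - 45177*(-1/40824) = (212*7397)*(-1/588) + 15059/13608 = 1568164*(-1/588) + 15059/13608 = -392041/147 + 15059/13608 = -253937155/95256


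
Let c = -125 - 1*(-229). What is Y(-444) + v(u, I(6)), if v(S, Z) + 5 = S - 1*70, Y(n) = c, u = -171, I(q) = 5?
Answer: -142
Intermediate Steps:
c = 104 (c = -125 + 229 = 104)
Y(n) = 104
v(S, Z) = -75 + S (v(S, Z) = -5 + (S - 1*70) = -5 + (S - 70) = -5 + (-70 + S) = -75 + S)
Y(-444) + v(u, I(6)) = 104 + (-75 - 171) = 104 - 246 = -142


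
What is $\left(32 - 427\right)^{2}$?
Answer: $156025$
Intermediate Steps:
$\left(32 - 427\right)^{2} = \left(-395\right)^{2} = 156025$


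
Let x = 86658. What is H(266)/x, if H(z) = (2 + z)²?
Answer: 35912/43329 ≈ 0.82882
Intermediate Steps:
H(266)/x = (2 + 266)²/86658 = 268²*(1/86658) = 71824*(1/86658) = 35912/43329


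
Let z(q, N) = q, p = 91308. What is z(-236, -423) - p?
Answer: -91544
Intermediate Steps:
z(-236, -423) - p = -236 - 1*91308 = -236 - 91308 = -91544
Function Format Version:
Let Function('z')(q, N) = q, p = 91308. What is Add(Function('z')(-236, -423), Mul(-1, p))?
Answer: -91544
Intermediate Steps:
Add(Function('z')(-236, -423), Mul(-1, p)) = Add(-236, Mul(-1, 91308)) = Add(-236, -91308) = -91544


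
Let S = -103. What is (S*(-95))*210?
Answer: 2054850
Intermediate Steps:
(S*(-95))*210 = -103*(-95)*210 = 9785*210 = 2054850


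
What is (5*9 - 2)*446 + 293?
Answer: 19471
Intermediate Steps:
(5*9 - 2)*446 + 293 = (45 - 2)*446 + 293 = 43*446 + 293 = 19178 + 293 = 19471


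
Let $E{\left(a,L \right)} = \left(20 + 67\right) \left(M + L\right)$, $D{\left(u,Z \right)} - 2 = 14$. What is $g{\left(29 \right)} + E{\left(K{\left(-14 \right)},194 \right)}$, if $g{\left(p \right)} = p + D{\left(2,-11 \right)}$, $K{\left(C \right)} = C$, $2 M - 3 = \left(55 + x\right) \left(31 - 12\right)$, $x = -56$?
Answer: $16227$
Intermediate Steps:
$D{\left(u,Z \right)} = 16$ ($D{\left(u,Z \right)} = 2 + 14 = 16$)
$M = -8$ ($M = \frac{3}{2} + \frac{\left(55 - 56\right) \left(31 - 12\right)}{2} = \frac{3}{2} + \frac{\left(-1\right) 19}{2} = \frac{3}{2} + \frac{1}{2} \left(-19\right) = \frac{3}{2} - \frac{19}{2} = -8$)
$E{\left(a,L \right)} = -696 + 87 L$ ($E{\left(a,L \right)} = \left(20 + 67\right) \left(-8 + L\right) = 87 \left(-8 + L\right) = -696 + 87 L$)
$g{\left(p \right)} = 16 + p$ ($g{\left(p \right)} = p + 16 = 16 + p$)
$g{\left(29 \right)} + E{\left(K{\left(-14 \right)},194 \right)} = \left(16 + 29\right) + \left(-696 + 87 \cdot 194\right) = 45 + \left(-696 + 16878\right) = 45 + 16182 = 16227$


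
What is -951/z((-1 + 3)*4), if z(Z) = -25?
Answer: 951/25 ≈ 38.040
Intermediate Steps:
-951/z((-1 + 3)*4) = -951/(-25) = -951*(-1/25) = 951/25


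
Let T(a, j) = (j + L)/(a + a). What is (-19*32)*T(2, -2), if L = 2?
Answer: 0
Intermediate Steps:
T(a, j) = (2 + j)/(2*a) (T(a, j) = (j + 2)/(a + a) = (2 + j)/((2*a)) = (2 + j)*(1/(2*a)) = (2 + j)/(2*a))
(-19*32)*T(2, -2) = (-19*32)*((½)*(2 - 2)/2) = -304*0/2 = -608*0 = 0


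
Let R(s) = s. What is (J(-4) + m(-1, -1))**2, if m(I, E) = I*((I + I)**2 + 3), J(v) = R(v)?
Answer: 121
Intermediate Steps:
J(v) = v
m(I, E) = I*(3 + 4*I**2) (m(I, E) = I*((2*I)**2 + 3) = I*(4*I**2 + 3) = I*(3 + 4*I**2))
(J(-4) + m(-1, -1))**2 = (-4 - (3 + 4*(-1)**2))**2 = (-4 - (3 + 4*1))**2 = (-4 - (3 + 4))**2 = (-4 - 1*7)**2 = (-4 - 7)**2 = (-11)**2 = 121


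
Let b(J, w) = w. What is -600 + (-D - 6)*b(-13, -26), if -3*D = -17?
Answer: -890/3 ≈ -296.67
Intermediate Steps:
D = 17/3 (D = -⅓*(-17) = 17/3 ≈ 5.6667)
-600 + (-D - 6)*b(-13, -26) = -600 + (-1*17/3 - 6)*(-26) = -600 + (-17/3 - 6)*(-26) = -600 - 35/3*(-26) = -600 + 910/3 = -890/3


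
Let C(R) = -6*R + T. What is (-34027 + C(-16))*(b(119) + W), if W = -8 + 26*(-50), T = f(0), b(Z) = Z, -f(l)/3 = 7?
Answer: 40368928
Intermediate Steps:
f(l) = -21 (f(l) = -3*7 = -21)
T = -21
W = -1308 (W = -8 - 1300 = -1308)
C(R) = -21 - 6*R (C(R) = -6*R - 21 = -21 - 6*R)
(-34027 + C(-16))*(b(119) + W) = (-34027 + (-21 - 6*(-16)))*(119 - 1308) = (-34027 + (-21 + 96))*(-1189) = (-34027 + 75)*(-1189) = -33952*(-1189) = 40368928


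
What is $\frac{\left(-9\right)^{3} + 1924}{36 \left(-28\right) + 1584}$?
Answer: $\frac{1195}{576} \approx 2.0747$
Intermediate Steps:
$\frac{\left(-9\right)^{3} + 1924}{36 \left(-28\right) + 1584} = \frac{-729 + 1924}{-1008 + 1584} = \frac{1195}{576}$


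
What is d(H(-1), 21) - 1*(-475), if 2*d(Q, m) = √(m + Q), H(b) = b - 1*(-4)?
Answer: 475 + √6 ≈ 477.45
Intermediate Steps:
H(b) = 4 + b (H(b) = b + 4 = 4 + b)
d(Q, m) = √(Q + m)/2 (d(Q, m) = √(m + Q)/2 = √(Q + m)/2)
d(H(-1), 21) - 1*(-475) = √((4 - 1) + 21)/2 - 1*(-475) = √(3 + 21)/2 + 475 = √24/2 + 475 = (2*√6)/2 + 475 = √6 + 475 = 475 + √6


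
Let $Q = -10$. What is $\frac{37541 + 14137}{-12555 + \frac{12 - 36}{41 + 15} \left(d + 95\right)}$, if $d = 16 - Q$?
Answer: $- \frac{60291}{14708} \approx -4.0992$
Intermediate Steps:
$d = 26$ ($d = 16 - -10 = 16 + 10 = 26$)
$\frac{37541 + 14137}{-12555 + \frac{12 - 36}{41 + 15} \left(d + 95\right)} = \frac{37541 + 14137}{-12555 + \frac{12 - 36}{41 + 15} \left(26 + 95\right)} = \frac{51678}{-12555 + - \frac{24}{56} \cdot 121} = \frac{51678}{-12555 + \left(-24\right) \frac{1}{56} \cdot 121} = \frac{51678}{-12555 - \frac{363}{7}} = \frac{51678}{- \frac{88248}{7}} = 51678 \left(- \frac{7}{88248}\right) = - \frac{60291}{14708}$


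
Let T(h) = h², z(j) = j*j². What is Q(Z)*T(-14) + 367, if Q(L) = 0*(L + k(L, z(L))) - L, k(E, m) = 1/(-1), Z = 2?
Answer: -25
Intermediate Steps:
z(j) = j³
k(E, m) = -1
Q(L) = -L (Q(L) = 0*(L - 1) - L = 0*(-1 + L) - L = 0 - L = -L)
Q(Z)*T(-14) + 367 = -1*2*(-14)² + 367 = -2*196 + 367 = -392 + 367 = -25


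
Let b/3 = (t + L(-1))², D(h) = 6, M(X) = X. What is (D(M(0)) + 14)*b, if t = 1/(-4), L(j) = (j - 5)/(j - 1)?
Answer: 1815/4 ≈ 453.75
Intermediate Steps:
L(j) = (-5 + j)/(-1 + j)
t = -¼ ≈ -0.25000
b = 363/16 (b = 3*(-¼ + (-5 - 1)/(-1 - 1))² = 3*(-¼ - 6/(-2))² = 3*(-¼ - ½*(-6))² = 3*(-¼ + 3)² = 3*(11/4)² = 3*(121/16) = 363/16 ≈ 22.688)
(D(M(0)) + 14)*b = (6 + 14)*(363/16) = 20*(363/16) = 1815/4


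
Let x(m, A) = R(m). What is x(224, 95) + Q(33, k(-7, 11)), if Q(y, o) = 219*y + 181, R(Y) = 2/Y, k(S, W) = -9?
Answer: 829697/112 ≈ 7408.0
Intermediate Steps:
Q(y, o) = 181 + 219*y
x(m, A) = 2/m
x(224, 95) + Q(33, k(-7, 11)) = 2/224 + (181 + 219*33) = 2*(1/224) + (181 + 7227) = 1/112 + 7408 = 829697/112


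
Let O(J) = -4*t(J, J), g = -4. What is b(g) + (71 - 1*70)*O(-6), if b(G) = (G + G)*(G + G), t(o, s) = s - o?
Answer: 64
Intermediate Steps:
b(G) = 4*G² (b(G) = (2*G)*(2*G) = 4*G²)
O(J) = 0 (O(J) = -4*(J - J) = -4*0 = 0)
b(g) + (71 - 1*70)*O(-6) = 4*(-4)² + (71 - 1*70)*0 = 4*16 + (71 - 70)*0 = 64 + 1*0 = 64 + 0 = 64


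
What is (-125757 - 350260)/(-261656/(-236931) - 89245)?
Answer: 112783183827/21144645439 ≈ 5.3339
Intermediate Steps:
(-125757 - 350260)/(-261656/(-236931) - 89245) = -476017/(-261656*(-1/236931) - 89245) = -476017/(261656/236931 - 89245) = -476017/(-21144645439/236931) = -476017*(-236931/21144645439) = 112783183827/21144645439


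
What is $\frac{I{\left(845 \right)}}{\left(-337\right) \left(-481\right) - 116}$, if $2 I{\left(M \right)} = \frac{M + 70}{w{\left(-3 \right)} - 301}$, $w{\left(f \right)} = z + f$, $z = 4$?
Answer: $- \frac{61}{6479240} \approx -9.4147 \cdot 10^{-6}$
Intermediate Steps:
$w{\left(f \right)} = 4 + f$
$I{\left(M \right)} = - \frac{7}{60} - \frac{M}{600}$ ($I{\left(M \right)} = \frac{\left(M + 70\right) \frac{1}{\left(4 - 3\right) - 301}}{2} = \frac{\left(70 + M\right) \frac{1}{1 - 301}}{2} = \frac{\left(70 + M\right) \frac{1}{-300}}{2} = \frac{\left(70 + M\right) \left(- \frac{1}{300}\right)}{2} = \frac{- \frac{7}{30} - \frac{M}{300}}{2} = - \frac{7}{60} - \frac{M}{600}$)
$\frac{I{\left(845 \right)}}{\left(-337\right) \left(-481\right) - 116} = \frac{- \frac{7}{60} - \frac{169}{120}}{\left(-337\right) \left(-481\right) - 116} = \frac{- \frac{7}{60} - \frac{169}{120}}{162097 - 116} = - \frac{61}{40 \cdot 161981} = \left(- \frac{61}{40}\right) \frac{1}{161981} = - \frac{61}{6479240}$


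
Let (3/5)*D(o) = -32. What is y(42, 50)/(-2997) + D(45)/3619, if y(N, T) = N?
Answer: -103946/3615381 ≈ -0.028751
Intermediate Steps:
D(o) = -160/3 (D(o) = (5/3)*(-32) = -160/3)
y(42, 50)/(-2997) + D(45)/3619 = 42/(-2997) - 160/3/3619 = 42*(-1/2997) - 160/3*1/3619 = -14/999 - 160/10857 = -103946/3615381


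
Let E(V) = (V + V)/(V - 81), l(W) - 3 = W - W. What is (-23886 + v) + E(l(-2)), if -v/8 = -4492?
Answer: 156649/13 ≈ 12050.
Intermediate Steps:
v = 35936 (v = -8*(-4492) = 35936)
l(W) = 3 (l(W) = 3 + (W - W) = 3 + 0 = 3)
E(V) = 2*V/(-81 + V) (E(V) = (2*V)/(-81 + V) = 2*V/(-81 + V))
(-23886 + v) + E(l(-2)) = (-23886 + 35936) + 2*3/(-81 + 3) = 12050 + 2*3/(-78) = 12050 + 2*3*(-1/78) = 12050 - 1/13 = 156649/13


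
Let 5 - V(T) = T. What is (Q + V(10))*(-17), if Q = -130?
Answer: 2295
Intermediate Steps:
V(T) = 5 - T
(Q + V(10))*(-17) = (-130 + (5 - 1*10))*(-17) = (-130 + (5 - 10))*(-17) = (-130 - 5)*(-17) = -135*(-17) = 2295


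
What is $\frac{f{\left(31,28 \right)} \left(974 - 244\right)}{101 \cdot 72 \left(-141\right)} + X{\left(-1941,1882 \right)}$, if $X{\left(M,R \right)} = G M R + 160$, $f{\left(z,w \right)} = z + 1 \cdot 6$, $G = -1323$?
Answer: $\frac{2477695888985431}{512676} \approx 4.8329 \cdot 10^{9}$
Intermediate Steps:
$f{\left(z,w \right)} = 6 + z$ ($f{\left(z,w \right)} = z + 6 = 6 + z$)
$X{\left(M,R \right)} = 160 - 1323 M R$ ($X{\left(M,R \right)} = - 1323 M R + 160 = 160 - 1323 M R$)
$\frac{f{\left(31,28 \right)} \left(974 - 244\right)}{101 \cdot 72 \left(-141\right)} + X{\left(-1941,1882 \right)} = \frac{\left(6 + 31\right) \left(974 - 244\right)}{101 \cdot 72 \left(-141\right)} - \left(-160 - 4832868726\right) = \frac{37 \cdot 730}{7272 \left(-141\right)} + \left(160 + 4832868726\right) = \frac{27010}{-1025352} + 4832868886 = 27010 \left(- \frac{1}{1025352}\right) + 4832868886 = - \frac{13505}{512676} + 4832868886 = \frac{2477695888985431}{512676}$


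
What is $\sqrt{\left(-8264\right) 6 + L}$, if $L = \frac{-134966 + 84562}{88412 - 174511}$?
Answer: $\frac{2 i \sqrt{91890931647697}}{86099} \approx 222.67 i$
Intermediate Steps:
$L = \frac{50404}{86099}$ ($L = - \frac{50404}{-86099} = \left(-50404\right) \left(- \frac{1}{86099}\right) = \frac{50404}{86099} \approx 0.58542$)
$\sqrt{\left(-8264\right) 6 + L} = \sqrt{\left(-8264\right) 6 + \frac{50404}{86099}} = \sqrt{-49584 + \frac{50404}{86099}} = \sqrt{- \frac{4269082412}{86099}} = \frac{2 i \sqrt{91890931647697}}{86099}$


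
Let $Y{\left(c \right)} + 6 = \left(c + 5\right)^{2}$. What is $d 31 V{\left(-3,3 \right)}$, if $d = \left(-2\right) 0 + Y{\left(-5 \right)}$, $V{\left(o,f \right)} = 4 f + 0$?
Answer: $-2232$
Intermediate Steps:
$Y{\left(c \right)} = -6 + \left(5 + c\right)^{2}$ ($Y{\left(c \right)} = -6 + \left(c + 5\right)^{2} = -6 + \left(5 + c\right)^{2}$)
$V{\left(o,f \right)} = 4 f$
$d = -6$ ($d = \left(-2\right) 0 - \left(6 - \left(5 - 5\right)^{2}\right) = 0 - \left(6 - 0^{2}\right) = 0 + \left(-6 + 0\right) = 0 - 6 = -6$)
$d 31 V{\left(-3,3 \right)} = \left(-6\right) 31 \cdot 4 \cdot 3 = \left(-186\right) 12 = -2232$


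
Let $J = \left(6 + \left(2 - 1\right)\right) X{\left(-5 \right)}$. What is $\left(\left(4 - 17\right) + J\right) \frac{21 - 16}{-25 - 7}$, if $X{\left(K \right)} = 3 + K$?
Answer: $\frac{135}{32} \approx 4.2188$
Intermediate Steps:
$J = -14$ ($J = \left(6 + \left(2 - 1\right)\right) \left(3 - 5\right) = \left(6 + 1\right) \left(-2\right) = 7 \left(-2\right) = -14$)
$\left(\left(4 - 17\right) + J\right) \frac{21 - 16}{-25 - 7} = \left(\left(4 - 17\right) - 14\right) \frac{21 - 16}{-25 - 7} = \left(\left(4 - 17\right) - 14\right) \frac{5}{-32} = \left(-13 - 14\right) 5 \left(- \frac{1}{32}\right) = \left(-27\right) \left(- \frac{5}{32}\right) = \frac{135}{32}$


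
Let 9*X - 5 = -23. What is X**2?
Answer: 4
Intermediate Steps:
X = -2 (X = 5/9 + (1/9)*(-23) = 5/9 - 23/9 = -2)
X**2 = (-2)**2 = 4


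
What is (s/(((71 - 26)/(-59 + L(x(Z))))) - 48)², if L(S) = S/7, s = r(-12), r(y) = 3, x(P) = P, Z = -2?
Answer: 1190281/441 ≈ 2699.1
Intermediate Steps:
s = 3
L(S) = S/7 (L(S) = S*(⅐) = S/7)
(s/(((71 - 26)/(-59 + L(x(Z))))) - 48)² = (3/(((71 - 26)/(-59 + (⅐)*(-2)))) - 48)² = (3/((45/(-59 - 2/7))) - 48)² = (3/((45/(-415/7))) - 48)² = (3/((45*(-7/415))) - 48)² = (3/(-63/83) - 48)² = (3*(-83/63) - 48)² = (-83/21 - 48)² = (-1091/21)² = 1190281/441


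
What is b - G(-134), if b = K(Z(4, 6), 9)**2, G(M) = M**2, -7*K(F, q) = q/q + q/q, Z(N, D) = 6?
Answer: -879840/49 ≈ -17956.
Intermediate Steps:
K(F, q) = -2/7 (K(F, q) = -(q/q + q/q)/7 = -(1 + 1)/7 = -1/7*2 = -2/7)
b = 4/49 (b = (-2/7)**2 = 4/49 ≈ 0.081633)
b - G(-134) = 4/49 - 1*(-134)**2 = 4/49 - 1*17956 = 4/49 - 17956 = -879840/49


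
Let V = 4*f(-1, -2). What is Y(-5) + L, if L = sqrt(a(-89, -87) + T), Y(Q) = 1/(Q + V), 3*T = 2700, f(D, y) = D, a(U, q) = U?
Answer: -1/9 + sqrt(811) ≈ 28.367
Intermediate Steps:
T = 900 (T = (1/3)*2700 = 900)
V = -4 (V = 4*(-1) = -4)
Y(Q) = 1/(-4 + Q) (Y(Q) = 1/(Q - 4) = 1/(-4 + Q))
L = sqrt(811) (L = sqrt(-89 + 900) = sqrt(811) ≈ 28.478)
Y(-5) + L = 1/(-4 - 5) + sqrt(811) = 1/(-9) + sqrt(811) = -1/9 + sqrt(811)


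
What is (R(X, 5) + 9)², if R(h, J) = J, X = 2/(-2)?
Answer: 196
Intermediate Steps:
X = -1 (X = 2*(-½) = -1)
(R(X, 5) + 9)² = (5 + 9)² = 14² = 196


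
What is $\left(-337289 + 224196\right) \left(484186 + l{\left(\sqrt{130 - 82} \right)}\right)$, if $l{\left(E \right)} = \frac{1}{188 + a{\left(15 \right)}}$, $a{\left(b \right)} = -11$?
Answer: $- \frac{9692174484839}{177} \approx -5.4758 \cdot 10^{10}$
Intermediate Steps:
$l{\left(E \right)} = \frac{1}{177}$ ($l{\left(E \right)} = \frac{1}{188 - 11} = \frac{1}{177}$)
$\left(-337289 + 224196\right) \left(484186 + l{\left(\sqrt{130 - 82} \right)}\right) = \left(-337289 + 224196\right) \left(484186 + \frac{1}{177}\right) = \left(-113093\right) \frac{85700923}{177} = - \frac{9692174484839}{177}$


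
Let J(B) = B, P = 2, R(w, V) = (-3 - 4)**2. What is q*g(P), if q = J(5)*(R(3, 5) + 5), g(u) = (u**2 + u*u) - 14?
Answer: -1620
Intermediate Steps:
R(w, V) = 49 (R(w, V) = (-7)**2 = 49)
g(u) = -14 + 2*u**2 (g(u) = (u**2 + u**2) - 14 = 2*u**2 - 14 = -14 + 2*u**2)
q = 270 (q = 5*(49 + 5) = 5*54 = 270)
q*g(P) = 270*(-14 + 2*2**2) = 270*(-14 + 2*4) = 270*(-14 + 8) = 270*(-6) = -1620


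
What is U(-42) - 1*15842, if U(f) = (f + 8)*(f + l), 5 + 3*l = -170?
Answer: -37292/3 ≈ -12431.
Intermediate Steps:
l = -175/3 (l = -5/3 + (⅓)*(-170) = -5/3 - 170/3 = -175/3 ≈ -58.333)
U(f) = (8 + f)*(-175/3 + f) (U(f) = (f + 8)*(f - 175/3) = (8 + f)*(-175/3 + f))
U(-42) - 1*15842 = (-1400/3 + (-42)² - 151/3*(-42)) - 1*15842 = (-1400/3 + 1764 + 2114) - 15842 = 10234/3 - 15842 = -37292/3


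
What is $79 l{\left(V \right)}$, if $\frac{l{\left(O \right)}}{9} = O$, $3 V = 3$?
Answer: $711$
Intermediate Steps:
$V = 1$ ($V = \frac{1}{3} \cdot 3 = 1$)
$l{\left(O \right)} = 9 O$
$79 l{\left(V \right)} = 79 \cdot 9 \cdot 1 = 79 \cdot 9 = 711$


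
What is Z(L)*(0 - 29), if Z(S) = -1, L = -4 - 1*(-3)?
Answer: 29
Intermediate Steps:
L = -1 (L = -4 + 3 = -1)
Z(L)*(0 - 29) = -(0 - 29) = -1*(-29) = 29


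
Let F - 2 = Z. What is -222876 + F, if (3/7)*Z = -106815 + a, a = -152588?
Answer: -2484443/3 ≈ -8.2815e+5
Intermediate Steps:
Z = -1815821/3 (Z = 7*(-106815 - 152588)/3 = (7/3)*(-259403) = -1815821/3 ≈ -6.0527e+5)
F = -1815815/3 (F = 2 - 1815821/3 = -1815815/3 ≈ -6.0527e+5)
-222876 + F = -222876 - 1815815/3 = -2484443/3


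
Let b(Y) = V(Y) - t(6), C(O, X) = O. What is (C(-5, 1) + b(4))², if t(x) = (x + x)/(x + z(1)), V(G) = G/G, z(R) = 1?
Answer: 1600/49 ≈ 32.653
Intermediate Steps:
V(G) = 1
t(x) = 2*x/(1 + x) (t(x) = (x + x)/(x + 1) = (2*x)/(1 + x) = 2*x/(1 + x))
b(Y) = -5/7 (b(Y) = 1 - 2*6/(1 + 6) = 1 - 2*6/7 = 1 - 1*12/7 = 1 - 12/7 = -5/7)
(C(-5, 1) + b(4))² = (-5 - 5/7)² = (-40/7)² = 1600/49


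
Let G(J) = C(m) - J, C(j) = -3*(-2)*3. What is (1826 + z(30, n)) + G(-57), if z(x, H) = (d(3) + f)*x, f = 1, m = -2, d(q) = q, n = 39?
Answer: 2021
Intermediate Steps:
C(j) = 18 (C(j) = 6*3 = 18)
G(J) = 18 - J
z(x, H) = 4*x (z(x, H) = (3 + 1)*x = 4*x)
(1826 + z(30, n)) + G(-57) = (1826 + 4*30) + (18 - 1*(-57)) = (1826 + 120) + (18 + 57) = 1946 + 75 = 2021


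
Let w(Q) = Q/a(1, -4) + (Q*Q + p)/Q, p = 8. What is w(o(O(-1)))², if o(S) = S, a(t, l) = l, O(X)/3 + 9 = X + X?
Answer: 10883401/17424 ≈ 624.62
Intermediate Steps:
O(X) = -27 + 6*X (O(X) = -27 + 3*(X + X) = -27 + 3*(2*X) = -27 + 6*X)
w(Q) = -Q/4 + (8 + Q²)/Q (w(Q) = Q/(-4) + (Q*Q + 8)/Q = Q*(-¼) + (Q² + 8)/Q = -Q/4 + (8 + Q²)/Q)
w(o(O(-1)))² = (8/(-27 + 6*(-1)) + 3*(-27 + 6*(-1))/4)² = (8/(-27 - 6) + 3*(-27 - 6)/4)² = (8/(-33) + (¾)*(-33))² = (8*(-1/33) - 99/4)² = (-8/33 - 99/4)² = (-3299/132)² = 10883401/17424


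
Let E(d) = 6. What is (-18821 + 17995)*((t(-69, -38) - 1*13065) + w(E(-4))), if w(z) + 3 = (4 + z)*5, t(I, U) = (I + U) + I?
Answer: 10898244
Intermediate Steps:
t(I, U) = U + 2*I
w(z) = 17 + 5*z (w(z) = -3 + (4 + z)*5 = -3 + (20 + 5*z) = 17 + 5*z)
(-18821 + 17995)*((t(-69, -38) - 1*13065) + w(E(-4))) = (-18821 + 17995)*(((-38 + 2*(-69)) - 1*13065) + (17 + 5*6)) = -826*(((-38 - 138) - 13065) + (17 + 30)) = -826*((-176 - 13065) + 47) = -826*(-13241 + 47) = -826*(-13194) = 10898244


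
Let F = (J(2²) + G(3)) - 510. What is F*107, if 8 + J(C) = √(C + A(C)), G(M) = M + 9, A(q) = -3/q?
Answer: -54142 + 107*√13/2 ≈ -53949.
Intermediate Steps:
G(M) = 9 + M
J(C) = -8 + √(C - 3/C)
F = -506 + √13/2 (F = ((-8 + √(2² - 3/(2²))) + (9 + 3)) - 510 = ((-8 + √(4 - 3/4)) + 12) - 510 = ((-8 + √(4 - 3*¼)) + 12) - 510 = ((-8 + √(4 - ¾)) + 12) - 510 = ((-8 + √(13/4)) + 12) - 510 = ((-8 + √13/2) + 12) - 510 = (4 + √13/2) - 510 = -506 + √13/2 ≈ -504.20)
F*107 = (-506 + √13/2)*107 = -54142 + 107*√13/2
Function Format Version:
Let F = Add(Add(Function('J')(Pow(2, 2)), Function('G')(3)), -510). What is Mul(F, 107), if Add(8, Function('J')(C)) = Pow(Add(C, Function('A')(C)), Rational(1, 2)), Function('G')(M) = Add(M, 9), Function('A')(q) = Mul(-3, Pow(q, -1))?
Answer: Add(-54142, Mul(Rational(107, 2), Pow(13, Rational(1, 2)))) ≈ -53949.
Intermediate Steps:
Function('G')(M) = Add(9, M)
Function('J')(C) = Add(-8, Pow(Add(C, Mul(-3, Pow(C, -1))), Rational(1, 2)))
F = Add(-506, Mul(Rational(1, 2), Pow(13, Rational(1, 2)))) (F = Add(Add(Add(-8, Pow(Add(Pow(2, 2), Mul(-3, Pow(Pow(2, 2), -1))), Rational(1, 2))), Add(9, 3)), -510) = Add(Add(Add(-8, Pow(Add(4, Mul(-3, Pow(4, -1))), Rational(1, 2))), 12), -510) = Add(Add(Add(-8, Pow(Add(4, Mul(-3, Rational(1, 4))), Rational(1, 2))), 12), -510) = Add(Add(Add(-8, Pow(Add(4, Rational(-3, 4)), Rational(1, 2))), 12), -510) = Add(Add(Add(-8, Pow(Rational(13, 4), Rational(1, 2))), 12), -510) = Add(Add(Add(-8, Mul(Rational(1, 2), Pow(13, Rational(1, 2)))), 12), -510) = Add(Add(4, Mul(Rational(1, 2), Pow(13, Rational(1, 2)))), -510) = Add(-506, Mul(Rational(1, 2), Pow(13, Rational(1, 2)))) ≈ -504.20)
Mul(F, 107) = Mul(Add(-506, Mul(Rational(1, 2), Pow(13, Rational(1, 2)))), 107) = Add(-54142, Mul(Rational(107, 2), Pow(13, Rational(1, 2))))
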